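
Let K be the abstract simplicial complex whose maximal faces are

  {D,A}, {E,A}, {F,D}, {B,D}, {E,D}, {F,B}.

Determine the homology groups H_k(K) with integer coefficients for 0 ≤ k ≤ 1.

Take the total order A < B < D < E < F on the vertex set. Then K (dimension 1) consists of the simplices:

  0-simplices (5): A, B, D, E, F
  1-simplices (6): AD, AE, BD, BF, DE, DF

so the chain groups are C_0 ≅ Z^5, C_1 ≅ Z^6.

The boundary map ∂_1: C_1 → C_0 is given by ∂[p,q] = [q] − [p]. For instance
  ∂DE = E − D.
The 5×6 boundary matrix has rank 4 and Smith normal form diag(1,1,1,1).

Now H_k = ker ∂_k / im ∂_{k+1}, so:

  H_0: rank C_0 − rank ∂_1 = 5 − 4 = 1, and the invariant factors of ∂_1 are all 1, so H_0 ≅ Z.
  H_1: rank ker ∂_1 − rank ∂_2 = (6 − 4) − 0 = 2, and there is no ∂_2, so H_1 ≅ Z^2.

H_0 = Z,  H_1 = Z^2.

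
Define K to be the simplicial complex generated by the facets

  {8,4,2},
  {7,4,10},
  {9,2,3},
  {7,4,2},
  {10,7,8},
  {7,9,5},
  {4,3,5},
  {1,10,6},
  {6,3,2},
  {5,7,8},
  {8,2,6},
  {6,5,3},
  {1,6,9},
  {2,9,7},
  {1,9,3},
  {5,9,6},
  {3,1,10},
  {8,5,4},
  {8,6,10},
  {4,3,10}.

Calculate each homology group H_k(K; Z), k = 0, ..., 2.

Take the total order 1 < 2 < 3 < 4 < 5 < 6 < 7 < 8 < 9 < 10 on the vertex set. Then K (dimension 2) consists of the simplices:

  0-simplices (10): [1], [2], [3], [4], [5], [6], [7], [8], [9], [10]
  1-simplices (30): (30 of them)
  2-simplices (20): (20 of them)

so the chain groups are C_0 ≅ Z^10, C_1 ≅ Z^30, C_2 ≅ Z^20.

∂_1: C_1 → C_0 sends each edge [p,q] (with p < q) to q − p. For instance
  ∂[1,10] = [10] − [1].
As a 10×30 matrix over Z this has rank 9, with invariant factors (1,1,1,1,1,1,1,1,1).

∂_2: C_2 → C_1 maps a triangle to the signed sum of its edges. For instance
  ∂[1,6,9] = [6,9] − [1,9] + [1,6],
  ∂[3,4,10] = [4,10] − [3,10] + [3,4].
The 30×20 boundary matrix has rank 20 and Smith normal form diag(1,1,1,1,1,1,1,1,1,1,1,1,1,1,1,1,1,1,1,2).

Now H_k = ker ∂_k / im ∂_{k+1}, so:

  H_0: rank C_0 − rank ∂_1 = 10 − 9 = 1, and the invariant factors of ∂_1 are all 1, so H_0 ≅ Z.
  H_1: rank ker ∂_1 − rank ∂_2 = (30 − 9) − 20 = 1, and ∂_2 has invariant factor 2 > 1, so H_1 ≅ Z ⊕ Z/2.
  H_2: rank ker ∂_2 − rank ∂_3 = (20 − 20) − 0 = 0, and there is no ∂_3, so H_2 ≅ 0.

As a check, the Euler characteristic is 10 − 30 + 20 = 0, which agrees with 1 − 1 + 0 = 0.

H_0 ≅ Z,  H_1 ≅ Z ⊕ Z/2,  H_2 = 0.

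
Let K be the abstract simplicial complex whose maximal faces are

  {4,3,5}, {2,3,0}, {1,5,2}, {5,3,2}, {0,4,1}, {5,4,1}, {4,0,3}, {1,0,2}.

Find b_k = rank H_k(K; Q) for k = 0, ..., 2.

Take the total order 0 < 1 < 2 < 3 < 4 < 5 on the vertex set. Then K (dimension 2) consists of the simplices:

  0-simplices (6): [0], [1], [2], [3], [4], [5]
  1-simplices (12): [0,1], [0,2], [0,3], [0,4], [1,2], [1,4], [1,5], [2,3], [2,5], [3,4], [3,5], [4,5]
  2-simplices (8): [0,1,2], [0,1,4], [0,2,3], [0,3,4], [1,2,5], [1,4,5], [2,3,5], [3,4,5]

giving chain groups C_0 ≅ Z^6, C_1 ≅ Z^12, C_2 ≅ Z^8.

Boundary ∂_1: C_1 → C_0 maps an edge to its endpoints' difference, ∂[p,q] = q − p.
The 6×12 boundary matrix has rank 5 and Smith normal form diag(1,1,1,1,1).

∂_2: C_2 → C_1 sends each 2-simplex [p,q,r] to [q,r] − [p,r] + [p,q]. For instance
  ∂[0,2,3] = [2,3] − [0,3] + [0,2],
  ∂[1,4,5] = [4,5] − [1,5] + [1,4].
The resulting 12×8 matrix has rank 7, and its Smith normal form has invariant factors (1,1,1,1,1,1,1).

From H_k ≅ ker(∂_k) / im(∂_{k+1}) we obtain:

  H_0: rank C_0 − rank ∂_1 = 6 − 5 = 1, and the invariant factors of ∂_1 are all 1, so H_0 = Z.
  H_1: rank ker ∂_1 − rank ∂_2 = (12 − 5) − 7 = 0, and the invariant factors of ∂_2 are all 1, so H_1 = 0.
  H_2: rank ker ∂_2 − rank ∂_3 = (8 − 7) − 0 = 1, and there is no ∂_3, so H_2 = Z.

(K is a triangulation of the 2-sphere S^2.)

Hence the Betti numbers are b_0 = 1, b_1 = 0, b_2 = 1.

b_0 = 1, b_1 = 0, b_2 = 1.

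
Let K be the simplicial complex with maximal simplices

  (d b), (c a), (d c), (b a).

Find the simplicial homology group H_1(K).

We work with the vertex ordering a < b < c < d. The simplices of K, each written with vertices in increasing order, are:

  0-simplices (4): a, b, c, d
  1-simplices (4): ab, ac, bd, cd

giving chain groups C_0 ≅ Z^4, C_1 ≅ Z^4.

∂_1: C_1 → C_0 sends each edge [p,q] (with p < q) to q − p. For instance
  ∂ac = c − a.
The resulting 4×4 matrix has rank 3, and its Smith normal form has invariant factors (1,1,1).

From H_k ≅ ker(∂_k) / im(∂_{k+1}) we obtain:

  H_1: rank ker ∂_1 − rank ∂_2 = (4 − 3) − 0 = 1, and there is no ∂_2, so H_1 = Z.

(K is a triangulation of the circle S^1.)

H_1 ≅ Z.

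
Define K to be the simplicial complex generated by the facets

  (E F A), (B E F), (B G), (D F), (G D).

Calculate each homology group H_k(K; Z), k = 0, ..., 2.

We work with the vertex ordering A < B < D < E < F < G. The simplices of K, each written with vertices in increasing order, are:

  0-simplices (6): A, B, D, E, F, G
  1-simplices (8): AE, AF, BE, BF, BG, DF, DG, EF
  2-simplices (2): AEF, BEF

Hence C_0 ≅ Z^6, C_1 ≅ Z^8, C_2 ≅ Z^2.

Boundary ∂_1: C_1 → C_0 maps an edge to its endpoints' difference, ∂[p,q] = q − p. For instance
  ∂DF = F − D.
The resulting 6×8 matrix has rank 5, and its Smith normal form has invariant factors (1,1,1,1,1).

Boundary ∂_2: C_2 → C_1 sends each 2-simplex [p,q,r] to [q,r] − [p,r] + [p,q]. For instance
  ∂AEF = EF − AF + AE,
  ∂BEF = EF − BF + BE.
The 8×2 boundary matrix has rank 2 and Smith normal form diag(1,1).

Computing H_k = (kernel of ∂_k) / (image of ∂_{k+1}):

  H_0: rank C_0 − rank ∂_1 = 6 − 5 = 1, and the invariant factors of ∂_1 are all 1, so H_0 = Z.
  H_1: rank ker ∂_1 − rank ∂_2 = (8 − 5) − 2 = 1, and the invariant factors of ∂_2 are all 1, so H_1 = Z.
  H_2: rank ker ∂_2 − rank ∂_3 = (2 − 2) − 0 = 0, and there is no ∂_3, so H_2 = 0.

As a check, the Euler characteristic is 6 − 8 + 2 = 0, which agrees with 1 − 1 + 0 = 0.

H_0 = Z,  H_1 = Z,  H_2 = 0.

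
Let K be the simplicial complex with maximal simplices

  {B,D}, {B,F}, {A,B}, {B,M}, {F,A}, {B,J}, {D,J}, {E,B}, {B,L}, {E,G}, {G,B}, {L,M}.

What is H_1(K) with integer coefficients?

H_1 ≅ Z^4.

K has 9 vertices, 12 edges.
rank ∂_1 = 8, rank ∂_2 = 0 ⇒ b_1 = 12 − 8 − 0 = 4. So H_1 ≅ Z^4.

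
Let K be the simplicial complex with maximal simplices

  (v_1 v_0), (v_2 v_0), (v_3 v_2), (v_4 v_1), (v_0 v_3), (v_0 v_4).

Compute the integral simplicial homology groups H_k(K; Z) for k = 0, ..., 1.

Take the total order v_0 < v_1 < v_2 < v_3 < v_4 on the vertex set. Then K (dimension 1) consists of the simplices:

  0-simplices (5): [v_0], [v_1], [v_2], [v_3], [v_4]
  1-simplices (6): [v_0,v_1], [v_0,v_2], [v_0,v_3], [v_0,v_4], [v_1,v_4], [v_2,v_3]

so the chain groups are C_0 ≅ Z^5, C_1 ≅ Z^6.

The boundary map ∂_1: C_1 → C_0 maps an edge to its endpoints' difference, ∂[p,q] = q − p.
The 5×6 boundary matrix has rank 4 and Smith normal form diag(1,1,1,1).

From H_k ≅ ker(∂_k) / im(∂_{k+1}) we obtain:

  H_0: rank C_0 − rank ∂_1 = 5 − 4 = 1, and the invariant factors of ∂_1 are all 1, so H_0 ≅ Z.
  H_1: rank ker ∂_1 − rank ∂_2 = (6 − 4) − 0 = 2, and there is no ∂_2, so H_1 ≅ Z^2.

As a check, the Euler characteristic is 5 − 6 = -1, which agrees with 1 − 2 = -1.

H_0 ≅ Z,  H_1 ≅ Z^2.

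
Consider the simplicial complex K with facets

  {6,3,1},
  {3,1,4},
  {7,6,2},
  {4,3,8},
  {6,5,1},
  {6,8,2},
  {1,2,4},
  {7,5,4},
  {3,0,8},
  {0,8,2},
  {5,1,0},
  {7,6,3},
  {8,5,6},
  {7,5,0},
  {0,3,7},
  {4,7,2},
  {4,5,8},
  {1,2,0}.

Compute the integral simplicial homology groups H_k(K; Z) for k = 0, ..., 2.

H_0 = Z,  H_1 = Z^2,  H_2 = Z.

Order the vertices as 0 < 1 < 2 < 3 < 4 < 5 < 6 < 7 < 8. Listing each simplex with vertices in this order, K has dimension 2 with simplices:

  0-simplices (9): [0], [1], [2], [3], [4], [5], [6], [7], [8]
  1-simplices (27): (27 of them)
  2-simplices (18): [0,1,2], [0,1,5], [0,2,8], [0,3,7], [0,3,8], [0,5,7], [1,2,4], [1,3,4], [1,3,6], [1,5,6], [2,4,7], [2,6,7], [2,6,8], [3,4,8], [3,6,7], [4,5,7], [4,5,8], [5,6,8]

so the chain groups are C_0 ≅ Z^9, C_1 ≅ Z^27, C_2 ≅ Z^18.

Boundary ∂_1: C_1 → C_0 sends each edge [p,q] (with p < q) to q − p.
This gives a 9×27 integer matrix of rank 8; reducing to Smith normal form yields diagonal entries (1,1,1,1,1,1,1,1).

Boundary ∂_2: C_2 → C_1 sends each 2-simplex [p,q,r] to [q,r] − [p,r] + [p,q]. For instance
  ∂[1,3,6] = [3,6] − [1,6] + [1,3],
  ∂[3,6,7] = [6,7] − [3,7] + [3,6].
The resulting 27×18 matrix has rank 17, and its Smith normal form has invariant factors (1,1,1,1,1,1,1,1,1,1,1,1,1,1,1,1,1).

Computing H_k = (kernel of ∂_k) / (image of ∂_{k+1}):

  H_0: rank C_0 − rank ∂_1 = 9 − 8 = 1, and the invariant factors of ∂_1 are all 1, so H_0 ≅ Z.
  H_1: rank ker ∂_1 − rank ∂_2 = (27 − 8) − 17 = 2, and the invariant factors of ∂_2 are all 1, so H_1 ≅ Z^2.
  H_2: rank ker ∂_2 − rank ∂_3 = (18 − 17) − 0 = 1, and there is no ∂_3, so H_2 ≅ Z.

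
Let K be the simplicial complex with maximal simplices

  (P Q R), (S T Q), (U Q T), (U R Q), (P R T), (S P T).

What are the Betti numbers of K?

b_0 = 1, b_1 = 1, b_2 = 0.

Fix the vertex order P < Q < R < S < T < U and write every simplex with vertices in increasing order. Then dim K = 2 and the simplices of K are:

  0-simplices (6): P, Q, R, S, T, U
  1-simplices (12): PQ, PR, PS, PT, QR, QS, QT, QU, RT, RU, ST, TU
  2-simplices (6): PQR, PRT, PST, QRU, QST, QTU

so the chain groups are C_0 ≅ Z^6, C_1 ≅ Z^12, C_2 ≅ Z^6.

The boundary map ∂_1: C_1 → C_0 sends each edge [p,q] (with p < q) to q − p. For instance
  ∂PQ = Q − P.
This gives a 6×12 integer matrix of rank 5; reducing to Smith normal form yields diagonal entries (1,1,1,1,1).

Boundary ∂_2: C_2 → C_1 acts by ∂[p,q,r] = [q,r] − [p,r] + [p,q]. For instance
  ∂QST = ST − QT + QS,
  ∂QTU = TU − QU + QT.
This gives a 12×6 integer matrix of rank 6; reducing to Smith normal form yields diagonal entries (1,1,1,1,1,1).

Reading off H_k = ker ∂_k / im ∂_{k+1}:

  H_0: rank C_0 − rank ∂_1 = 6 − 5 = 1, and the invariant factors of ∂_1 are all 1, so H_0 = Z.
  H_1: rank ker ∂_1 − rank ∂_2 = (12 − 5) − 6 = 1, and the invariant factors of ∂_2 are all 1, so H_1 = Z.
  H_2: rank ker ∂_2 − rank ∂_3 = (6 − 6) − 0 = 0, and there is no ∂_3, so H_2 = 0.

(K is a triangulation of the cylinder S^1 x I.)

Hence the Betti numbers are b_0 = 1, b_1 = 1, b_2 = 0.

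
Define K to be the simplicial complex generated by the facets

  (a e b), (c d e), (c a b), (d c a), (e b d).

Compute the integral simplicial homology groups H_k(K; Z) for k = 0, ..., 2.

H_0 ≅ Z,  H_1 ≅ Z,  H_2 = 0.

We work with the vertex ordering a < b < c < d < e. The simplices of K, each written with vertices in increasing order, are:

  0-simplices (5): a, b, c, d, e
  1-simplices (10): ab, ac, ad, ae, bc, bd, be, cd, ce, de
  2-simplices (5): abc, abe, acd, bde, cde

giving chain groups C_0 ≅ Z^5, C_1 ≅ Z^10, C_2 ≅ Z^5.

The boundary map ∂_1: C_1 → C_0 maps an edge to its endpoints' difference, ∂[p,q] = q − p. For instance
  ∂ac = c − a.
The resulting 5×10 matrix has rank 4, and its Smith normal form has invariant factors (1,1,1,1).

∂_2: C_2 → C_1 acts by ∂[p,q,r] = [q,r] − [p,r] + [p,q]. For instance
  ∂bde = de − be + bd,
  ∂abc = bc − ac + ab.
The 10×5 boundary matrix has rank 5 and Smith normal form diag(1,1,1,1,1).

From H_k ≅ ker(∂_k) / im(∂_{k+1}) we obtain:

  H_0: rank C_0 − rank ∂_1 = 5 − 4 = 1, and the invariant factors of ∂_1 are all 1, so H_0 ≅ Z.
  H_1: rank ker ∂_1 − rank ∂_2 = (10 − 4) − 5 = 1, and the invariant factors of ∂_2 are all 1, so H_1 ≅ Z.
  H_2: rank ker ∂_2 − rank ∂_3 = (5 − 5) − 0 = 0, and there is no ∂_3, so H_2 ≅ 0.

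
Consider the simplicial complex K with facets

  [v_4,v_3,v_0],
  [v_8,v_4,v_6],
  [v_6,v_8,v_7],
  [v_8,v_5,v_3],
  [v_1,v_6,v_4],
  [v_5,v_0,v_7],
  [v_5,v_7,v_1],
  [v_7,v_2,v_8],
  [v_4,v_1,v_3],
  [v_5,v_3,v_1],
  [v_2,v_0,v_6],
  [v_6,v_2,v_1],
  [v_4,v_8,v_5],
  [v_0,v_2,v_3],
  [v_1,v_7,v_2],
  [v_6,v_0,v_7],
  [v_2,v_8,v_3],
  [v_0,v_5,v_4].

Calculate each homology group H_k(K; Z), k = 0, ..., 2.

Take the total order v_0 < v_1 < v_2 < v_3 < v_4 < v_5 < v_6 < v_7 < v_8 on the vertex set. Then K (dimension 2) consists of the simplices:

  0-simplices (9): [v_0], [v_1], [v_2], [v_3], [v_4], [v_5], [v_6], [v_7], [v_8]
  1-simplices (27): (27 of them)
  2-simplices (18): (18 of them)

giving chain groups C_0 ≅ Z^9, C_1 ≅ Z^27, C_2 ≅ Z^18.

Boundary ∂_1: C_1 → C_0 sends each edge [p,q] (with p < q) to q − p. For instance
  ∂[v_2,v_3] = [v_3] − [v_2].
The resulting 9×27 matrix has rank 8, and its Smith normal form has invariant factors (1,1,1,1,1,1,1,1).

Boundary ∂_2: C_2 → C_1 sends each 2-simplex [p,q,r] to [q,r] − [p,r] + [p,q]. For instance
  ∂[v_6,v_7,v_8] = [v_7,v_8] − [v_6,v_8] + [v_6,v_7],
  ∂[v_3,v_5,v_8] = [v_5,v_8] − [v_3,v_8] + [v_3,v_5].
The 27×18 boundary matrix has rank 18 and Smith normal form diag(1,1,1,1,1,1,1,1,1,1,1,1,1,1,1,1,1,2).

Reading off H_k = ker ∂_k / im ∂_{k+1}:

  H_0: rank C_0 − rank ∂_1 = 9 − 8 = 1, and the invariant factors of ∂_1 are all 1, so H_0 ≅ Z.
  H_1: rank ker ∂_1 − rank ∂_2 = (27 − 8) − 18 = 1, and ∂_2 has invariant factor 2 > 1, so H_1 ≅ Z ⊕ Z_2.
  H_2: rank ker ∂_2 − rank ∂_3 = (18 − 18) − 0 = 0, and there is no ∂_3, so H_2 ≅ 0.

H_0 = Z,  H_1 = Z ⊕ Z_2,  H_2 = 0.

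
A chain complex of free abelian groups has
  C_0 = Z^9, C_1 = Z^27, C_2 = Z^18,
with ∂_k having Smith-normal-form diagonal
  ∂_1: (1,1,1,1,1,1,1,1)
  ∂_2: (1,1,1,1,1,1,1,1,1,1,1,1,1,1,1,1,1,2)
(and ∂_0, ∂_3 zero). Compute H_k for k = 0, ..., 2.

H_0: b_0 = 9 − 0 − 8 = 1; torsion from ∂_1 factors > 1: none. So H_0 = Z.
H_1: b_1 = 27 − 8 − 18 = 1; torsion from ∂_2 factors > 1: [2]. So H_1 = Z ⊕ Z/2.
H_2: b_2 = 18 − 18 − 0 = 0; torsion from ∂_3 factors > 1: none. So H_2 = 0.

H_0 = Z,  H_1 = Z ⊕ Z/2,  H_2 = 0.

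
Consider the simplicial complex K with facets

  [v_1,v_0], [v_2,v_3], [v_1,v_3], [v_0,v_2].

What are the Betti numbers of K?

b_0 = 1, b_1 = 1.

K has 4 vertices, 4 edges.
rank ∂_0 = 0, rank ∂_1 = 3 ⇒ b_0 = 4 − 0 − 3 = 1; all invariant factors of ∂_1 are 1 so no torsion. So H_0 = Z.
rank ∂_1 = 3, rank ∂_2 = 0 ⇒ b_1 = 4 − 3 − 0 = 1. So H_1 = Z.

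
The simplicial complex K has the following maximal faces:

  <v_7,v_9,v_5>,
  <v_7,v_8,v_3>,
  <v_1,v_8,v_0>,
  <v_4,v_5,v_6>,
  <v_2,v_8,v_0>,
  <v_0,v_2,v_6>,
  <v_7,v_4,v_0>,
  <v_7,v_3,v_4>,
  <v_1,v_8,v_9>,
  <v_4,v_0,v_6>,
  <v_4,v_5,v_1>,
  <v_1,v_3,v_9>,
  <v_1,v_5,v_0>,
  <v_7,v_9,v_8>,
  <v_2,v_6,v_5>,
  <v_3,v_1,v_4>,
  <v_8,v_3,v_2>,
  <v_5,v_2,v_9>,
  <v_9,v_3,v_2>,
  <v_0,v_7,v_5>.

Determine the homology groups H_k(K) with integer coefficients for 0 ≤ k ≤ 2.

H_0 ≅ Z,  H_1 ≅ Z ⊕ Z/2Z,  H_2 = 0.

Order the vertices as v_0 < v_1 < v_2 < v_3 < v_4 < v_5 < v_6 < v_7 < v_8 < v_9. Listing each simplex with vertices in this order, K has dimension 2 with simplices:

  0-simplices (10): [v_0], [v_1], [v_2], [v_3], [v_4], [v_5], [v_6], [v_7], [v_8], [v_9]
  1-simplices (30): (30 of them)
  2-simplices (20): (20 of them)

Hence C_0 ≅ Z^10, C_1 ≅ Z^30, C_2 ≅ Z^20.

∂_1: C_1 → C_0 sends each edge [p,q] (with p < q) to q − p. For instance
  ∂[v_1,v_4] = [v_4] − [v_1].
This gives a 10×30 integer matrix of rank 9; reducing to Smith normal form yields diagonal entries (1,1,1,1,1,1,1,1,1).

Boundary ∂_2: C_2 → C_1 sends each 2-simplex [p,q,r] to [q,r] − [p,r] + [p,q]. For instance
  ∂[v_0,v_4,v_6] = [v_4,v_6] − [v_0,v_6] + [v_0,v_4],
  ∂[v_1,v_3,v_9] = [v_3,v_9] − [v_1,v_9] + [v_1,v_3].
The 30×20 boundary matrix has rank 20 and Smith normal form diag(1,1,1,1,1,1,1,1,1,1,1,1,1,1,1,1,1,1,1,2).

Reading off H_k = ker ∂_k / im ∂_{k+1}:

  H_0: rank C_0 − rank ∂_1 = 10 − 9 = 1, and the invariant factors of ∂_1 are all 1, so H_0 ≅ Z.
  H_1: rank ker ∂_1 − rank ∂_2 = (30 − 9) − 20 = 1, and ∂_2 has invariant factor 2 > 1, so H_1 ≅ Z ⊕ Z/2Z.
  H_2: rank ker ∂_2 − rank ∂_3 = (20 − 20) − 0 = 0, and there is no ∂_3, so H_2 ≅ 0.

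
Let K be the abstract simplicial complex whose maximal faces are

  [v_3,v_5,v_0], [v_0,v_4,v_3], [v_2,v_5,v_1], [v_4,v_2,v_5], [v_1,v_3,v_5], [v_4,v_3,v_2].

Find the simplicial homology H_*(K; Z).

H_0 = Z,  H_1 = Z,  H_2 = 0.

Fix the vertex order v_0 < v_1 < v_2 < v_3 < v_4 < v_5 and write every simplex with vertices in increasing order. Then dim K = 2 and the simplices of K are:

  0-simplices (6): [v_0], [v_1], [v_2], [v_3], [v_4], [v_5]
  1-simplices (12): [v_0,v_3], [v_0,v_4], [v_0,v_5], [v_1,v_2], [v_1,v_3], [v_1,v_5], [v_2,v_3], [v_2,v_4], [v_2,v_5], [v_3,v_4], [v_3,v_5], [v_4,v_5]
  2-simplices (6): [v_0,v_3,v_4], [v_0,v_3,v_5], [v_1,v_2,v_5], [v_1,v_3,v_5], [v_2,v_3,v_4], [v_2,v_4,v_5]

so the chain groups are C_0 ≅ Z^6, C_1 ≅ Z^12, C_2 ≅ Z^6.

Boundary ∂_1: C_1 → C_0 maps an edge to its endpoints' difference, ∂[p,q] = q − p. For instance
  ∂[v_2,v_3] = [v_3] − [v_2].
The resulting 6×12 matrix has rank 5, and its Smith normal form has invariant factors (1,1,1,1,1).

The boundary map ∂_2: C_2 → C_1 maps a triangle to the signed sum of its edges. For instance
  ∂[v_0,v_3,v_4] = [v_3,v_4] − [v_0,v_4] + [v_0,v_3],
  ∂[v_1,v_3,v_5] = [v_3,v_5] − [v_1,v_5] + [v_1,v_3].
The 12×6 boundary matrix has rank 6 and Smith normal form diag(1,1,1,1,1,1).

Reading off H_k = ker ∂_k / im ∂_{k+1}:

  H_0: rank C_0 − rank ∂_1 = 6 − 5 = 1, and the invariant factors of ∂_1 are all 1, so H_0 = Z.
  H_1: rank ker ∂_1 − rank ∂_2 = (12 − 5) − 6 = 1, and the invariant factors of ∂_2 are all 1, so H_1 = Z.
  H_2: rank ker ∂_2 − rank ∂_3 = (6 − 6) − 0 = 0, and there is no ∂_3, so H_2 = 0.

As a check, the Euler characteristic is 6 − 12 + 6 = 0, which agrees with 1 − 1 + 0 = 0.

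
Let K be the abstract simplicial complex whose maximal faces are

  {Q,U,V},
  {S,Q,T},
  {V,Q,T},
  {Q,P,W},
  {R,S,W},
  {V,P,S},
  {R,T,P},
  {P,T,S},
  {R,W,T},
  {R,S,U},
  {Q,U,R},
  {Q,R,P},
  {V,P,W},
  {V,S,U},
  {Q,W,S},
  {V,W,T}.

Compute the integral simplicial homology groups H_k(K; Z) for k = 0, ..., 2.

Fix the vertex order P < Q < R < S < T < U < V < W and write every simplex with vertices in increasing order. Then dim K = 2 and the simplices of K are:

  0-simplices (8): P, Q, R, S, T, U, V, W
  1-simplices (24): PQ, PR, PS, PT, PV, PW, QR, QS, QT, QU, QV, QW, RS, RT, RU, RW, ST, SU, SV, SW, TV, TW, UV, VW
  2-simplices (16): PQR, PQW, PRT, PST, PSV, PVW, QRU, QST, QSW, QTV, QUV, RSU, RSW, RTW, SUV, TVW

Hence C_0 ≅ Z^8, C_1 ≅ Z^24, C_2 ≅ Z^16.

∂_1: C_1 → C_0 maps an edge to its endpoints' difference, ∂[p,q] = q − p. For instance
  ∂TV = V − T.
The resulting 8×24 matrix has rank 7, and its Smith normal form has invariant factors (1,1,1,1,1,1,1).

The boundary map ∂_2: C_2 → C_1 sends each 2-simplex [p,q,r] to [q,r] − [p,r] + [p,q]. For instance
  ∂PQW = QW − PW + PQ,
  ∂RSU = SU − RU + RS.
The resulting 24×16 matrix has rank 15, and its Smith normal form has invariant factors (1,1,1,1,1,1,1,1,1,1,1,1,1,1,1).

From H_k ≅ ker(∂_k) / im(∂_{k+1}) we obtain:

  H_0: rank C_0 − rank ∂_1 = 8 − 7 = 1, and the invariant factors of ∂_1 are all 1, so H_0 = Z.
  H_1: rank ker ∂_1 − rank ∂_2 = (24 − 7) − 15 = 2, and the invariant factors of ∂_2 are all 1, so H_1 = Z^2.
  H_2: rank ker ∂_2 − rank ∂_3 = (16 − 15) − 0 = 1, and there is no ∂_3, so H_2 = Z.

As a check, the Euler characteristic is 8 − 24 + 16 = 0, which agrees with 1 − 2 + 1 = 0.

H_0 ≅ Z,  H_1 ≅ Z^2,  H_2 ≅ Z.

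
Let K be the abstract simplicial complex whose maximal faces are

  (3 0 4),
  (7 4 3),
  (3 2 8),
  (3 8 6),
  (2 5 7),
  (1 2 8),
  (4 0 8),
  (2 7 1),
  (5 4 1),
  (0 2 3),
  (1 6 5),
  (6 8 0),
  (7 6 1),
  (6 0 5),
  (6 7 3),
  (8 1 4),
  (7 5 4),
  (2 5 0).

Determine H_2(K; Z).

H_2 ≅ 0.

Order the vertices as 0 < 1 < 2 < 3 < 4 < 5 < 6 < 7 < 8. Listing each simplex with vertices in this order, K has dimension 2 with simplices:

  0-simplices (9): [0], [1], [2], [3], [4], [5], [6], [7], [8]
  1-simplices (27): (27 of them)
  2-simplices (18): [0,2,3], [0,2,5], [0,3,4], [0,4,8], [0,5,6], [0,6,8], [1,2,7], [1,2,8], [1,4,5], [1,4,8], [1,5,6], [1,6,7], [2,3,8], [2,5,7], [3,4,7], [3,6,7], [3,6,8], [4,5,7]

Hence C_0 ≅ Z^9, C_1 ≅ Z^27, C_2 ≅ Z^18.

Boundary ∂_1: C_1 → C_0 is given by ∂[p,q] = [q] − [p]. For instance
  ∂[2,7] = [7] − [2].
As a 9×27 matrix over Z this has rank 8, with invariant factors (1,1,1,1,1,1,1,1).

Boundary ∂_2: C_2 → C_1 acts by ∂[p,q,r] = [q,r] − [p,r] + [p,q]. For instance
  ∂[1,2,8] = [2,8] − [1,8] + [1,2],
  ∂[0,5,6] = [5,6] − [0,6] + [0,5].
The resulting 27×18 matrix has rank 18, and its Smith normal form has invariant factors (1,1,1,1,1,1,1,1,1,1,1,1,1,1,1,1,1,2).

Reading off H_k = ker ∂_k / im ∂_{k+1}:

  H_2: rank ker ∂_2 − rank ∂_3 = (18 − 18) − 0 = 0, and there is no ∂_3, so H_2 ≅ 0.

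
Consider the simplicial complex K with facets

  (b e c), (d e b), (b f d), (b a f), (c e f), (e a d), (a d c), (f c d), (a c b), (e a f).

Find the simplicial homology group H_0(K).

Take the total order a < b < c < d < e < f on the vertex set. Then K (dimension 2) consists of the simplices:

  0-simplices (6): a, b, c, d, e, f
  1-simplices (15): ab, ac, ad, ae, af, bc, bd, be, bf, cd, ce, cf, de, df, ef
  2-simplices (10): abc, abf, acd, ade, aef, bce, bde, bdf, cdf, cef

giving chain groups C_0 ≅ Z^6, C_1 ≅ Z^15, C_2 ≅ Z^10.

Boundary ∂_1: C_1 → C_0 is given by ∂[p,q] = [q] − [p].
This gives a 6×15 integer matrix of rank 5; reducing to Smith normal form yields diagonal entries (1,1,1,1,1).

Boundary ∂_2: C_2 → C_1 sends each 2-simplex [p,q,r] to [q,r] − [p,r] + [p,q]. For instance
  ∂abc = bc − ac + ab,
  ∂bdf = df − bf + bd.
This gives a 15×10 integer matrix of rank 10; reducing to Smith normal form yields diagonal entries (1,1,1,1,1,1,1,1,1,2).

Computing H_k = (kernel of ∂_k) / (image of ∂_{k+1}):

  H_0: rank C_0 − rank ∂_1 = 6 − 5 = 1, and the invariant factors of ∂_1 are all 1, so H_0 ≅ Z.

H_0 ≅ Z.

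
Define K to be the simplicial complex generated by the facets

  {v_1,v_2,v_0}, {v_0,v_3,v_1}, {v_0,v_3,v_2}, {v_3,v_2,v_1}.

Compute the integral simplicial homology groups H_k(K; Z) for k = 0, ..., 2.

H_0 ≅ Z,  H_1 = 0,  H_2 ≅ Z.

We work with the vertex ordering v_0 < v_1 < v_2 < v_3. The simplices of K, each written with vertices in increasing order, are:

  0-simplices (4): [v_0], [v_1], [v_2], [v_3]
  1-simplices (6): [v_0,v_1], [v_0,v_2], [v_0,v_3], [v_1,v_2], [v_1,v_3], [v_2,v_3]
  2-simplices (4): [v_0,v_1,v_2], [v_0,v_1,v_3], [v_0,v_2,v_3], [v_1,v_2,v_3]

so the chain groups are C_0 ≅ Z^4, C_1 ≅ Z^6, C_2 ≅ Z^4.

The boundary map ∂_1: C_1 → C_0 sends each edge [p,q] (with p < q) to q − p.
As a 4×6 matrix over Z this has rank 3, with invariant factors (1,1,1).

∂_2: C_2 → C_1 sends each 2-simplex [p,q,r] to [q,r] − [p,r] + [p,q]. For instance
  ∂[v_1,v_2,v_3] = [v_2,v_3] − [v_1,v_3] + [v_1,v_2],
  ∂[v_0,v_2,v_3] = [v_2,v_3] − [v_0,v_3] + [v_0,v_2].
As a 6×4 matrix over Z this has rank 3, with invariant factors (1,1,1).

From H_k ≅ ker(∂_k) / im(∂_{k+1}) we obtain:

  H_0: rank C_0 − rank ∂_1 = 4 − 3 = 1, and the invariant factors of ∂_1 are all 1, so H_0 = Z.
  H_1: rank ker ∂_1 − rank ∂_2 = (6 − 3) − 3 = 0, and the invariant factors of ∂_2 are all 1, so H_1 = 0.
  H_2: rank ker ∂_2 − rank ∂_3 = (4 − 3) − 0 = 1, and there is no ∂_3, so H_2 = Z.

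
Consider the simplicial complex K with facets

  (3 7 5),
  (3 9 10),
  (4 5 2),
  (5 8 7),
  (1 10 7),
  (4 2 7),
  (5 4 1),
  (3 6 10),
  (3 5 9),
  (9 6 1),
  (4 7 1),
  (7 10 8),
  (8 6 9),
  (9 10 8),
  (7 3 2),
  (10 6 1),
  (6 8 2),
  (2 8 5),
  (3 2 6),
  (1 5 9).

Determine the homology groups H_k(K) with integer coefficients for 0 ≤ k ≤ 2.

Fix the vertex order 1 < 2 < 3 < 4 < 5 < 6 < 7 < 8 < 9 < 10 and write every simplex with vertices in increasing order. Then dim K = 2 and the simplices of K are:

  0-simplices (10): [1], [2], [3], [4], [5], [6], [7], [8], [9], [10]
  1-simplices (30): (30 of them)
  2-simplices (20): (20 of them)

Hence C_0 ≅ Z^10, C_1 ≅ Z^30, C_2 ≅ Z^20.

∂_1: C_1 → C_0 sends each edge [p,q] (with p < q) to q − p. For instance
  ∂[5,8] = [8] − [5].
The resulting 10×30 matrix has rank 9, and its Smith normal form has invariant factors (1,1,1,1,1,1,1,1,1).

Boundary ∂_2: C_2 → C_1 acts by ∂[p,q,r] = [q,r] − [p,r] + [p,q]. For instance
  ∂[2,6,8] = [6,8] − [2,8] + [2,6],
  ∂[1,5,9] = [5,9] − [1,9] + [1,5].
As a 30×20 matrix over Z this has rank 20, with invariant factors (1,1,1,1,1,1,1,1,1,1,1,1,1,1,1,1,1,1,1,2).

Now H_k = ker ∂_k / im ∂_{k+1}, so:

  H_0: rank C_0 − rank ∂_1 = 10 − 9 = 1, and the invariant factors of ∂_1 are all 1, so H_0 = Z.
  H_1: rank ker ∂_1 − rank ∂_2 = (30 − 9) − 20 = 1, and ∂_2 has invariant factor 2 > 1, so H_1 = Z ⊕ Z/2.
  H_2: rank ker ∂_2 − rank ∂_3 = (20 − 20) − 0 = 0, and there is no ∂_3, so H_2 = 0.

(K is a triangulation of the Klein bottle.)

H_0 ≅ Z,  H_1 ≅ Z ⊕ Z/2,  H_2 = 0.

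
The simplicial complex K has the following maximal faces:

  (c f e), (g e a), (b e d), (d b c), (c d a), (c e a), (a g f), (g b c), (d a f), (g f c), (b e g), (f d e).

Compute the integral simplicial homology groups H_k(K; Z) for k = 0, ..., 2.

H_0 ≅ Z,  H_1 ≅ Z/2,  H_2 = 0.

Take the total order a < b < c < d < e < f < g on the vertex set. Then K (dimension 2) consists of the simplices:

  0-simplices (7): a, b, c, d, e, f, g
  1-simplices (18): ac, ad, ae, af, ag, bc, bd, be, bg, cd, ce, cf, cg, de, df, ef, eg, fg
  2-simplices (12): acd, ace, adf, aeg, afg, bcd, bcg, bde, beg, cef, cfg, def

so the chain groups are C_0 ≅ Z^7, C_1 ≅ Z^18, C_2 ≅ Z^12.

∂_1: C_1 → C_0 is given by ∂[p,q] = [q] − [p]. For instance
  ∂ef = f − e.
The 7×18 boundary matrix has rank 6 and Smith normal form diag(1,1,1,1,1,1).

Boundary ∂_2: C_2 → C_1 acts by ∂[p,q,r] = [q,r] − [p,r] + [p,q]. For instance
  ∂aeg = eg − ag + ae,
  ∂cfg = fg − cg + cf.
The resulting 18×12 matrix has rank 12, and its Smith normal form has invariant factors (1,1,1,1,1,1,1,1,1,1,1,2).

Reading off H_k = ker ∂_k / im ∂_{k+1}:

  H_0: rank C_0 − rank ∂_1 = 7 − 6 = 1, and the invariant factors of ∂_1 are all 1, so H_0 = Z.
  H_1: rank ker ∂_1 − rank ∂_2 = (18 − 6) − 12 = 0, and ∂_2 has invariant factor 2 > 1, so H_1 = Z/2.
  H_2: rank ker ∂_2 − rank ∂_3 = (12 − 12) − 0 = 0, and there is no ∂_3, so H_2 = 0.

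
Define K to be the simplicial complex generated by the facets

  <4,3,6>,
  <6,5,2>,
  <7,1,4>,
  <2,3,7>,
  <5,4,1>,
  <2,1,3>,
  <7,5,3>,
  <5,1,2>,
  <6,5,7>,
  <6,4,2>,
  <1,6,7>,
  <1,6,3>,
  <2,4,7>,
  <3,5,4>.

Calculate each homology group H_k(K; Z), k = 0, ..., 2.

H_0 ≅ Z,  H_1 ≅ Z^2,  H_2 ≅ Z.

Fix the vertex order 1 < 2 < 3 < 4 < 5 < 6 < 7 and write every simplex with vertices in increasing order. Then dim K = 2 and the simplices of K are:

  0-simplices (7): [1], [2], [3], [4], [5], [6], [7]
  1-simplices (21): [1,2], [1,3], [1,4], [1,5], [1,6], [1,7], [2,3], [2,4], [2,5], [2,6], [2,7], [3,4], [3,5], [3,6], [3,7], [4,5], [4,6], [4,7], [5,6], [5,7], [6,7]
  2-simplices (14): [1,2,3], [1,2,5], [1,3,6], [1,4,5], [1,4,7], [1,6,7], [2,3,7], [2,4,6], [2,4,7], [2,5,6], [3,4,5], [3,4,6], [3,5,7], [5,6,7]

Hence C_0 ≅ Z^7, C_1 ≅ Z^21, C_2 ≅ Z^14.

The boundary map ∂_1: C_1 → C_0 sends each edge [p,q] (with p < q) to q − p.
The 7×21 boundary matrix has rank 6 and Smith normal form diag(1,1,1,1,1,1).

∂_2: C_2 → C_1 sends each 2-simplex [p,q,r] to [q,r] − [p,r] + [p,q]. For instance
  ∂[3,4,6] = [4,6] − [3,6] + [3,4],
  ∂[5,6,7] = [6,7] − [5,7] + [5,6].
The resulting 21×14 matrix has rank 13, and its Smith normal form has invariant factors (1,1,1,1,1,1,1,1,1,1,1,1,1).

Computing H_k = (kernel of ∂_k) / (image of ∂_{k+1}):

  H_0: rank C_0 − rank ∂_1 = 7 − 6 = 1, and the invariant factors of ∂_1 are all 1, so H_0 ≅ Z.
  H_1: rank ker ∂_1 − rank ∂_2 = (21 − 6) − 13 = 2, and the invariant factors of ∂_2 are all 1, so H_1 ≅ Z^2.
  H_2: rank ker ∂_2 − rank ∂_3 = (14 − 13) − 0 = 1, and there is no ∂_3, so H_2 ≅ Z.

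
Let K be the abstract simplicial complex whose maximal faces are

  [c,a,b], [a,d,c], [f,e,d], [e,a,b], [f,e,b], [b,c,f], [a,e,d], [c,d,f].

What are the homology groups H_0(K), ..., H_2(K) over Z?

Order the vertices as a < b < c < d < e < f. Listing each simplex with vertices in this order, K has dimension 2 with simplices:

  0-simplices (6): a, b, c, d, e, f
  1-simplices (12): ab, ac, ad, ae, bc, be, bf, cd, cf, de, df, ef
  2-simplices (8): abc, abe, acd, ade, bcf, bef, cdf, def

giving chain groups C_0 ≅ Z^6, C_1 ≅ Z^12, C_2 ≅ Z^8.

∂_1: C_1 → C_0 maps an edge to its endpoints' difference, ∂[p,q] = q − p. For instance
  ∂de = e − d.
The 6×12 boundary matrix has rank 5 and Smith normal form diag(1,1,1,1,1).

∂_2: C_2 → C_1 maps a triangle to the signed sum of its edges. For instance
  ∂bef = ef − bf + be,
  ∂abc = bc − ac + ab.
As a 12×8 matrix over Z this has rank 7, with invariant factors (1,1,1,1,1,1,1).

Reading off H_k = ker ∂_k / im ∂_{k+1}:

  H_0: rank C_0 − rank ∂_1 = 6 − 5 = 1, and the invariant factors of ∂_1 are all 1, so H_0 ≅ Z.
  H_1: rank ker ∂_1 − rank ∂_2 = (12 − 5) − 7 = 0, and the invariant factors of ∂_2 are all 1, so H_1 ≅ 0.
  H_2: rank ker ∂_2 − rank ∂_3 = (8 − 7) − 0 = 1, and there is no ∂_3, so H_2 ≅ Z.

H_0 = Z,  H_1 = 0,  H_2 = Z.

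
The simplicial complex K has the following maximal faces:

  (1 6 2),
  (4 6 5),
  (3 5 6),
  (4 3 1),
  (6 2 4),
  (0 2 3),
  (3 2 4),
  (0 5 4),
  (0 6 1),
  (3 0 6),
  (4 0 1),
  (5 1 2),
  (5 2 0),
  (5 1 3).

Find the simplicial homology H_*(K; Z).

H_0 ≅ Z,  H_1 ≅ Z^2,  H_2 ≅ Z.

Order the vertices as 0 < 1 < 2 < 3 < 4 < 5 < 6. Listing each simplex with vertices in this order, K has dimension 2 with simplices:

  0-simplices (7): [0], [1], [2], [3], [4], [5], [6]
  1-simplices (21): [0,1], [0,2], [0,3], [0,4], [0,5], [0,6], [1,2], [1,3], [1,4], [1,5], [1,6], [2,3], [2,4], [2,5], [2,6], [3,4], [3,5], [3,6], [4,5], [4,6], [5,6]
  2-simplices (14): [0,1,4], [0,1,6], [0,2,3], [0,2,5], [0,3,6], [0,4,5], [1,2,5], [1,2,6], [1,3,4], [1,3,5], [2,3,4], [2,4,6], [3,5,6], [4,5,6]

so the chain groups are C_0 ≅ Z^7, C_1 ≅ Z^21, C_2 ≅ Z^14.

Boundary ∂_1: C_1 → C_0 maps an edge to its endpoints' difference, ∂[p,q] = q − p.
As a 7×21 matrix over Z this has rank 6, with invariant factors (1,1,1,1,1,1).

Boundary ∂_2: C_2 → C_1 acts by ∂[p,q,r] = [q,r] − [p,r] + [p,q]. For instance
  ∂[0,2,3] = [2,3] − [0,3] + [0,2],
  ∂[4,5,6] = [5,6] − [4,6] + [4,5].
The resulting 21×14 matrix has rank 13, and its Smith normal form has invariant factors (1,1,1,1,1,1,1,1,1,1,1,1,1).

Now H_k = ker ∂_k / im ∂_{k+1}, so:

  H_0: rank C_0 − rank ∂_1 = 7 − 6 = 1, and the invariant factors of ∂_1 are all 1, so H_0 ≅ Z.
  H_1: rank ker ∂_1 − rank ∂_2 = (21 − 6) − 13 = 2, and the invariant factors of ∂_2 are all 1, so H_1 ≅ Z^2.
  H_2: rank ker ∂_2 − rank ∂_3 = (14 − 13) − 0 = 1, and there is no ∂_3, so H_2 ≅ Z.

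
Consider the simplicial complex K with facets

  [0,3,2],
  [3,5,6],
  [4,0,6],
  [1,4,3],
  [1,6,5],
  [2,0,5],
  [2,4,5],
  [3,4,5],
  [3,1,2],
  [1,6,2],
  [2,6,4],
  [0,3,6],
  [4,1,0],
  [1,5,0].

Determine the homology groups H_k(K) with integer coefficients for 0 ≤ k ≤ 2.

Order the vertices as 0 < 1 < 2 < 3 < 4 < 5 < 6. Listing each simplex with vertices in this order, K has dimension 2 with simplices:

  0-simplices (7): [0], [1], [2], [3], [4], [5], [6]
  1-simplices (21): [0,1], [0,2], [0,3], [0,4], [0,5], [0,6], [1,2], [1,3], [1,4], [1,5], [1,6], [2,3], [2,4], [2,5], [2,6], [3,4], [3,5], [3,6], [4,5], [4,6], [5,6]
  2-simplices (14): [0,1,4], [0,1,5], [0,2,3], [0,2,5], [0,3,6], [0,4,6], [1,2,3], [1,2,6], [1,3,4], [1,5,6], [2,4,5], [2,4,6], [3,4,5], [3,5,6]

so the chain groups are C_0 ≅ Z^7, C_1 ≅ Z^21, C_2 ≅ Z^14.

Boundary ∂_1: C_1 → C_0 sends each edge [p,q] (with p < q) to q − p. For instance
  ∂[5,6] = [6] − [5].
This gives a 7×21 integer matrix of rank 6; reducing to Smith normal form yields diagonal entries (1,1,1,1,1,1).

Boundary ∂_2: C_2 → C_1 maps a triangle to the signed sum of its edges. For instance
  ∂[0,2,3] = [2,3] − [0,3] + [0,2],
  ∂[0,4,6] = [4,6] − [0,6] + [0,4].
The 21×14 boundary matrix has rank 13 and Smith normal form diag(1,1,1,1,1,1,1,1,1,1,1,1,1).

Reading off H_k = ker ∂_k / im ∂_{k+1}:

  H_0: rank C_0 − rank ∂_1 = 7 − 6 = 1, and the invariant factors of ∂_1 are all 1, so H_0 ≅ Z.
  H_1: rank ker ∂_1 − rank ∂_2 = (21 − 6) − 13 = 2, and the invariant factors of ∂_2 are all 1, so H_1 ≅ Z^2.
  H_2: rank ker ∂_2 − rank ∂_3 = (14 − 13) − 0 = 1, and there is no ∂_3, so H_2 ≅ Z.

As a check, the Euler characteristic is 7 − 21 + 14 = 0, which agrees with 1 − 2 + 1 = 0.
(K is a triangulation of the torus T^2.)

H_0 ≅ Z,  H_1 ≅ Z^2,  H_2 ≅ Z.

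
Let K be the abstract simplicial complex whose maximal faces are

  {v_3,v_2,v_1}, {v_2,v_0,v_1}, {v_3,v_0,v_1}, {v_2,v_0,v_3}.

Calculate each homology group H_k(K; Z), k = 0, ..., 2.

H_0 ≅ Z,  H_1 = 0,  H_2 ≅ Z.

Fix the vertex order v_0 < v_1 < v_2 < v_3 and write every simplex with vertices in increasing order. Then dim K = 2 and the simplices of K are:

  0-simplices (4): [v_0], [v_1], [v_2], [v_3]
  1-simplices (6): [v_0,v_1], [v_0,v_2], [v_0,v_3], [v_1,v_2], [v_1,v_3], [v_2,v_3]
  2-simplices (4): [v_0,v_1,v_2], [v_0,v_1,v_3], [v_0,v_2,v_3], [v_1,v_2,v_3]

so the chain groups are C_0 ≅ Z^4, C_1 ≅ Z^6, C_2 ≅ Z^4.

∂_1: C_1 → C_0 sends each edge [p,q] (with p < q) to q − p. For instance
  ∂[v_0,v_3] = [v_3] − [v_0].
This gives a 4×6 integer matrix of rank 3; reducing to Smith normal form yields diagonal entries (1,1,1).

∂_2: C_2 → C_1 sends each 2-simplex [p,q,r] to [q,r] − [p,r] + [p,q]. For instance
  ∂[v_1,v_2,v_3] = [v_2,v_3] − [v_1,v_3] + [v_1,v_2],
  ∂[v_0,v_1,v_3] = [v_1,v_3] − [v_0,v_3] + [v_0,v_1].
The resulting 6×4 matrix has rank 3, and its Smith normal form has invariant factors (1,1,1).

Now H_k = ker ∂_k / im ∂_{k+1}, so:

  H_0: rank C_0 − rank ∂_1 = 4 − 3 = 1, and the invariant factors of ∂_1 are all 1, so H_0 = Z.
  H_1: rank ker ∂_1 − rank ∂_2 = (6 − 3) − 3 = 0, and the invariant factors of ∂_2 are all 1, so H_1 = 0.
  H_2: rank ker ∂_2 − rank ∂_3 = (4 − 3) − 0 = 1, and there is no ∂_3, so H_2 = Z.

As a check, the Euler characteristic is 4 − 6 + 4 = 2, which agrees with 1 − 0 + 1 = 2.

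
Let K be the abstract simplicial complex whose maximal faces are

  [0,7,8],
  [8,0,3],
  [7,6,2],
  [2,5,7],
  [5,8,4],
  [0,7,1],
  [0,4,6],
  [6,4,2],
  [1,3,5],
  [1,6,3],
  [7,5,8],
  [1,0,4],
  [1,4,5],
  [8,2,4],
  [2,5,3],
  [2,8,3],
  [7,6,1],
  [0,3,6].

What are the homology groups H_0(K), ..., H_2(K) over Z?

H_0 ≅ Z,  H_1 ≅ Z ⊕ Z/2,  H_2 = 0.

K has 9 vertices, 27 edges, 18 triangles.
rank ∂_0 = 0, rank ∂_1 = 8 ⇒ b_0 = 9 − 0 − 8 = 1; all invariant factors of ∂_1 are 1 so no torsion. So H_0 ≅ Z.
rank ∂_1 = 8, rank ∂_2 = 18 ⇒ b_1 = 27 − 8 − 18 = 1; ∂_2 has invariant factor(s) [2] giving torsion. So H_1 ≅ Z ⊕ Z/2.
rank ∂_2 = 18, rank ∂_3 = 0 ⇒ b_2 = 18 − 18 − 0 = 0. So H_2 ≅ 0.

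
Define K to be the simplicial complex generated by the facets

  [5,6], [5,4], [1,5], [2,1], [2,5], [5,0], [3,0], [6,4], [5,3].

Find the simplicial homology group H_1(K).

H_1 = Z^3.

Order the vertices as 0 < 1 < 2 < 3 < 4 < 5 < 6. Listing each simplex with vertices in this order, K has dimension 1 with simplices:

  0-simplices (7): [0], [1], [2], [3], [4], [5], [6]
  1-simplices (9): [0,3], [0,5], [1,2], [1,5], [2,5], [3,5], [4,5], [4,6], [5,6]

giving chain groups C_0 ≅ Z^7, C_1 ≅ Z^9.

The boundary map ∂_1: C_1 → C_0 maps an edge to its endpoints' difference, ∂[p,q] = q − p. For instance
  ∂[1,2] = [2] − [1].
As a 7×9 matrix over Z this has rank 6, with invariant factors (1,1,1,1,1,1).

Reading off H_k = ker ∂_k / im ∂_{k+1}:

  H_1: rank ker ∂_1 − rank ∂_2 = (9 − 6) − 0 = 3, and there is no ∂_2, so H_1 = Z^3.

(K is a triangulation of a wedge of 3 circles.)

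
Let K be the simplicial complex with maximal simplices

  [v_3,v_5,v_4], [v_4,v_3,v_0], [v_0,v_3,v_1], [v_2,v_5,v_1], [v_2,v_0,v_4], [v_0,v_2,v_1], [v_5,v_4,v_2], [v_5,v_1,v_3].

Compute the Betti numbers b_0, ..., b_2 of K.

Fix the vertex order v_0 < v_1 < v_2 < v_3 < v_4 < v_5 and write every simplex with vertices in increasing order. Then dim K = 2 and the simplices of K are:

  0-simplices (6): [v_0], [v_1], [v_2], [v_3], [v_4], [v_5]
  1-simplices (12): [v_0,v_1], [v_0,v_2], [v_0,v_3], [v_0,v_4], [v_1,v_2], [v_1,v_3], [v_1,v_5], [v_2,v_4], [v_2,v_5], [v_3,v_4], [v_3,v_5], [v_4,v_5]
  2-simplices (8): [v_0,v_1,v_2], [v_0,v_1,v_3], [v_0,v_2,v_4], [v_0,v_3,v_4], [v_1,v_2,v_5], [v_1,v_3,v_5], [v_2,v_4,v_5], [v_3,v_4,v_5]

so the chain groups are C_0 ≅ Z^6, C_1 ≅ Z^12, C_2 ≅ Z^8.

Boundary ∂_1: C_1 → C_0 sends each edge [p,q] (with p < q) to q − p. For instance
  ∂[v_3,v_4] = [v_4] − [v_3].
As a 6×12 matrix over Z this has rank 5, with invariant factors (1,1,1,1,1).

∂_2: C_2 → C_1 sends each 2-simplex [p,q,r] to [q,r] − [p,r] + [p,q]. For instance
  ∂[v_0,v_2,v_4] = [v_2,v_4] − [v_0,v_4] + [v_0,v_2],
  ∂[v_2,v_4,v_5] = [v_4,v_5] − [v_2,v_5] + [v_2,v_4].
As a 12×8 matrix over Z this has rank 7, with invariant factors (1,1,1,1,1,1,1).

Reading off H_k = ker ∂_k / im ∂_{k+1}:

  H_0: rank C_0 − rank ∂_1 = 6 − 5 = 1, and the invariant factors of ∂_1 are all 1, so H_0 ≅ Z.
  H_1: rank ker ∂_1 − rank ∂_2 = (12 − 5) − 7 = 0, and the invariant factors of ∂_2 are all 1, so H_1 ≅ 0.
  H_2: rank ker ∂_2 − rank ∂_3 = (8 − 7) − 0 = 1, and there is no ∂_3, so H_2 ≅ Z.

Hence the Betti numbers are b_0 = 1, b_1 = 0, b_2 = 1.

b_0 = 1, b_1 = 0, b_2 = 1.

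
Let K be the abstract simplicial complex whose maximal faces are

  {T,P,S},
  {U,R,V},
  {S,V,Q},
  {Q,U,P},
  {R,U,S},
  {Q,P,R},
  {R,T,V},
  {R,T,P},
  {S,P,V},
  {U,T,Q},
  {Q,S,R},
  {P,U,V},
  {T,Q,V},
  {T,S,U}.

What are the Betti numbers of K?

b_0 = 1, b_1 = 2, b_2 = 1.

Fix the vertex order P < Q < R < S < T < U < V and write every simplex with vertices in increasing order. Then dim K = 2 and the simplices of K are:

  0-simplices (7): P, Q, R, S, T, U, V
  1-simplices (21): PQ, PR, PS, PT, PU, PV, QR, QS, QT, QU, QV, RS, RT, RU, RV, ST, SU, SV, TU, TV, UV
  2-simplices (14): PQR, PQU, PRT, PST, PSV, PUV, QRS, QSV, QTU, QTV, RSU, RTV, RUV, STU

so the chain groups are C_0 ≅ Z^7, C_1 ≅ Z^21, C_2 ≅ Z^14.

Boundary ∂_1: C_1 → C_0 maps an edge to its endpoints' difference, ∂[p,q] = q − p.
The resulting 7×21 matrix has rank 6, and its Smith normal form has invariant factors (1,1,1,1,1,1).

Boundary ∂_2: C_2 → C_1 maps a triangle to the signed sum of its edges. For instance
  ∂QTV = TV − QV + QT,
  ∂QSV = SV − QV + QS.
This gives a 21×14 integer matrix of rank 13; reducing to Smith normal form yields diagonal entries (1,1,1,1,1,1,1,1,1,1,1,1,1).

Now H_k = ker ∂_k / im ∂_{k+1}, so:

  H_0: rank C_0 − rank ∂_1 = 7 − 6 = 1, and the invariant factors of ∂_1 are all 1, so H_0 ≅ Z.
  H_1: rank ker ∂_1 − rank ∂_2 = (21 − 6) − 13 = 2, and the invariant factors of ∂_2 are all 1, so H_1 ≅ Z^2.
  H_2: rank ker ∂_2 − rank ∂_3 = (14 − 13) − 0 = 1, and there is no ∂_3, so H_2 ≅ Z.

Hence the Betti numbers are b_0 = 1, b_1 = 2, b_2 = 1.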